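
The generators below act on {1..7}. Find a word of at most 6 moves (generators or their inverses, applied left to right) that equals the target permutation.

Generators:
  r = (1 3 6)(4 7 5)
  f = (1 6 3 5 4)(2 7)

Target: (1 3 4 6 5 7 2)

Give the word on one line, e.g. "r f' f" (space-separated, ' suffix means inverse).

  after r: (1 3 6)(4 7 5)
  after r: (1 6 3)(4 5 7)
  after f': (2 7 5)(3 4)
  after r': (1 6 3 5 2 4)
  after f: (1 3 4 6 5 7 2)

r r f' r' f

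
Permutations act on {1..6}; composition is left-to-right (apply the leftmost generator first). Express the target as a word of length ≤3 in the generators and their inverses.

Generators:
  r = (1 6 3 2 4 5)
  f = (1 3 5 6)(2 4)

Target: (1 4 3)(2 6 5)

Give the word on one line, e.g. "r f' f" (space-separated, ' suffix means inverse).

  after r': (1 5 4 2 3 6)
  after r': (1 4 3)(2 6 5)

r' r'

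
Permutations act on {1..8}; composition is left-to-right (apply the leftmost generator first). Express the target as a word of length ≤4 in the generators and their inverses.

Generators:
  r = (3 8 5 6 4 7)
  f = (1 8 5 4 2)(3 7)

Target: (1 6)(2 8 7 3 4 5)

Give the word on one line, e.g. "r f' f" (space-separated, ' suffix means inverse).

  after r': (3 7 4 6 5 8)
  after f': (1 2 4 6 8 7 5)
  after f': (1 4 6)(2 5)(3 7 8)
  after r': (1 6)(2 8 7 3 4 5)

r' f' f' r'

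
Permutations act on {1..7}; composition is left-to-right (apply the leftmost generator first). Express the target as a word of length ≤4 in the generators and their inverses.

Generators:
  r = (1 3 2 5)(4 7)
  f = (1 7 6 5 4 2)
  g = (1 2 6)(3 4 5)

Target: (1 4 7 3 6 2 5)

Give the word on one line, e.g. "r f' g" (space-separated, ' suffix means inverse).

  after r: (1 3 2 5)(4 7)
  after r: (1 2)(3 5)
  after r: (1 5 2 3)(4 7)
  after g': (1 4 7 3 6 2 5)

r r r g'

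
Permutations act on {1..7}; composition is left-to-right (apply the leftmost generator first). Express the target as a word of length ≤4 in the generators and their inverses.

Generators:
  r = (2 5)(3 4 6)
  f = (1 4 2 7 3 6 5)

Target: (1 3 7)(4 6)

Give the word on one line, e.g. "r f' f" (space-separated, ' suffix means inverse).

  after f: (1 4 2 7 3 6 5)
  after r: (1 6 2 7 4 5)
  after f': (1 3 7)(4 6)

f r f'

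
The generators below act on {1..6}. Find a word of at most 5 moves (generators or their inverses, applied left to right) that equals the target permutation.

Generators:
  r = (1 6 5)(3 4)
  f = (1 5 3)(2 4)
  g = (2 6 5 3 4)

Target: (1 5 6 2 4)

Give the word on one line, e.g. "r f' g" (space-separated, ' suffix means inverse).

  after g': (2 4 3 5 6)
  after f': (1 3)(4 5 6)
  after f': (1 5 6 2 4)

g' f' f'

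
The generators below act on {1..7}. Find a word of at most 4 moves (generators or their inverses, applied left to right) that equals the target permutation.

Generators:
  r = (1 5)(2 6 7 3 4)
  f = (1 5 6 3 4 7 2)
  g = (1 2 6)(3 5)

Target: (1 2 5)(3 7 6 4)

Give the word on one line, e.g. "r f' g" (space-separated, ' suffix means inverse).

g g r'

  after g: (1 2 6)(3 5)
  after g: (1 6 2)
  after r': (1 2 5)(3 7 6 4)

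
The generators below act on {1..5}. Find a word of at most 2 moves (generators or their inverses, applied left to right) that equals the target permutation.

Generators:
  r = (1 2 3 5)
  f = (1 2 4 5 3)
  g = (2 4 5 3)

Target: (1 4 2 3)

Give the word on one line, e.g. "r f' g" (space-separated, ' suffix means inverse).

  after r': (1 5 3 2)
  after f': (1 4 2 3)

r' f'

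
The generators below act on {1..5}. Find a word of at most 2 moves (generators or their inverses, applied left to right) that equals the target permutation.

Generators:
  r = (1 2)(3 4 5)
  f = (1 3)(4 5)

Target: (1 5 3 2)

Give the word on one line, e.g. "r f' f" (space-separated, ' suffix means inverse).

  after f': (1 3)(4 5)
  after r': (1 5 3 2)

f' r'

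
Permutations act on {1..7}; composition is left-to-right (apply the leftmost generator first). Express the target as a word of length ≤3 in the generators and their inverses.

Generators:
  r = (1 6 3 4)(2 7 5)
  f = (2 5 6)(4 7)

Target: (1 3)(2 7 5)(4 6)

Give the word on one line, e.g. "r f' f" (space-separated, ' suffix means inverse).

  after r': (1 4 3 6)(2 5 7)
  after r': (1 3)(2 7 5)(4 6)

r' r'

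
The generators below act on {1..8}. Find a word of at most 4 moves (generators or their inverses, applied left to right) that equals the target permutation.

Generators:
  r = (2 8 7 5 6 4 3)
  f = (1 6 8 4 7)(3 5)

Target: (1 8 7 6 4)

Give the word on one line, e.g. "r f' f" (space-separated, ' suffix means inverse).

f f

  after f: (1 6 8 4 7)(3 5)
  after f: (1 8 7 6 4)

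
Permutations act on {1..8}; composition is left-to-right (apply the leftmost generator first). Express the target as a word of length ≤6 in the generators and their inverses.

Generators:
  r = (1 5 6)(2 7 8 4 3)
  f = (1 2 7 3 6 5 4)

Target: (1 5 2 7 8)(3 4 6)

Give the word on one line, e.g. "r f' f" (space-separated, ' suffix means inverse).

f r' r' f'

  after f: (1 2 7 3 6 5 4)
  after r': (1 3 5 8 7 4 6)
  after r': (1 4 5 7 8 2 3)
  after f': (1 5 2 7 8)(3 4 6)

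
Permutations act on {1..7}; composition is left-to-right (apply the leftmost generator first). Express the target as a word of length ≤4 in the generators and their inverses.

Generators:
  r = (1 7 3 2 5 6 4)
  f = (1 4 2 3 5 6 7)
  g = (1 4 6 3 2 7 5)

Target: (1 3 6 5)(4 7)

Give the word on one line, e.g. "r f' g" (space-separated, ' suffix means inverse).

  after r: (1 7 3 2 5 6 4)
  after g': (1 2 7 6)(4 5)
  after g': (1 3 6 5)(4 7)

r g' g'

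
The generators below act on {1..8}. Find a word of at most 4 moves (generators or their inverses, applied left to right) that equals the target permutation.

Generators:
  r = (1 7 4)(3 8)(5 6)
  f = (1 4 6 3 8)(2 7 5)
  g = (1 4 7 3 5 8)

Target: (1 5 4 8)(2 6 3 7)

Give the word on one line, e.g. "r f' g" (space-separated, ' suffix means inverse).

f f r

  after f: (1 4 6 3 8)(2 7 5)
  after f: (1 6 8 4 3)(2 5 7)
  after r: (1 5 4 8)(2 6 3 7)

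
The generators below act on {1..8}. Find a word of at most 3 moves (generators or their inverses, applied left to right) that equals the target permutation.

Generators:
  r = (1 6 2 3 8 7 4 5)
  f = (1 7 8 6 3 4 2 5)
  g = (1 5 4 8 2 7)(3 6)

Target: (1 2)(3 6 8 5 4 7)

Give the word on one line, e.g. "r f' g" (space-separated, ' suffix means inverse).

r g r'

  after r: (1 6 2 3 8 7 4 5)
  after g: (1 3 2 6 7 8)
  after r': (1 2)(3 6 8 5 4 7)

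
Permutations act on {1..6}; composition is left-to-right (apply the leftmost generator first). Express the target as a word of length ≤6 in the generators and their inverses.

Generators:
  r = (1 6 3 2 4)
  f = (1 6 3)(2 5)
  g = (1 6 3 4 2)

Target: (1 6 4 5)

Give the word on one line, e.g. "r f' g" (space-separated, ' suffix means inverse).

  after r': (1 4 2 3 6)
  after f': (1 4 5 2 6 3)
  after r: (2 3 6)(4 5)
  after r: (1 6 4 5)

r' f' r r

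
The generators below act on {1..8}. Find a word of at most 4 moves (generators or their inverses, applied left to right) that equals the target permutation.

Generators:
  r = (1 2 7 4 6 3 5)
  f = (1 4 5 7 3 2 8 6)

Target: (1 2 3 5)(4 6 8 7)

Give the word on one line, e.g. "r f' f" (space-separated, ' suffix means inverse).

f r f r

  after f: (1 4 5 7 3 2 8 6)
  after r: (1 6 2 8 3 7 5 4)
  after f: (2 6 8)
  after r: (1 2 3 5)(4 6 8 7)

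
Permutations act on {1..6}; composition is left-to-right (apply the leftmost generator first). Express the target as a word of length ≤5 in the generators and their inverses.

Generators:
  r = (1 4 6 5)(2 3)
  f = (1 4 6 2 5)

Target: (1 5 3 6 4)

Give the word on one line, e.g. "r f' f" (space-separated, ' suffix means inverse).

  after r': (1 5 6 4)(2 3)
  after f: (2 3 5)
  after r': (1 5 3 6 4)

r' f r'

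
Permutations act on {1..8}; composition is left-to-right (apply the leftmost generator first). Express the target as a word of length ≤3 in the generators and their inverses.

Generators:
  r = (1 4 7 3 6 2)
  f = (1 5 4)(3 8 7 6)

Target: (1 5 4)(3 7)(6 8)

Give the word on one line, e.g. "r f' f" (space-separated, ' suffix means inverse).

  after f': (1 4 5)(3 6 7 8)
  after f': (1 5 4)(3 7)(6 8)

f' f'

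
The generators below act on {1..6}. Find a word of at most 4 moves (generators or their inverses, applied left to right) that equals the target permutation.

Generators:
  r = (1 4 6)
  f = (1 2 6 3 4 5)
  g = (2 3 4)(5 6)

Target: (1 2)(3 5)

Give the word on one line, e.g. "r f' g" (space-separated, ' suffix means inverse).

g' f' g' f'

  after g': (2 4 3)(5 6)
  after f': (1 5 2 3)(4 6)
  after g': (1 6 3)(4 5)
  after f': (1 2)(3 5)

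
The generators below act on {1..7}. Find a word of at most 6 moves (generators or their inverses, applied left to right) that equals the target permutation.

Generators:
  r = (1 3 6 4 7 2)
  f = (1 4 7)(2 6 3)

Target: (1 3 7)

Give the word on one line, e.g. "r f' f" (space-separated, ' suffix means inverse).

f r f' f' r

  after f: (1 4 7)(2 6 3)
  after r: (1 7 3)(2 4)
  after f': (1 4 3 7 6 2)
  after f': (2 7)(3 4 6)
  after r: (1 3 7)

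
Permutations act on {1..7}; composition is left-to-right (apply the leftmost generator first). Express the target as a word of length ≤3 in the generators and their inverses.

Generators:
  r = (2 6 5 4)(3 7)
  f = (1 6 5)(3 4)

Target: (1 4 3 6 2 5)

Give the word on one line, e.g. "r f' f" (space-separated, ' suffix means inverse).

  after f: (1 6 5)(3 4)
  after r: (1 5)(2 6 4 7 3)
  after r: (1 4 3 6 2 5)

f r r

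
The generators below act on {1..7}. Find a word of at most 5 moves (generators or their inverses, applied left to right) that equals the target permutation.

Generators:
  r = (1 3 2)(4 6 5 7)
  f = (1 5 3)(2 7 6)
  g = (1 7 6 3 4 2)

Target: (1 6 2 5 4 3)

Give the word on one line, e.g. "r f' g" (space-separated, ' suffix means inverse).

  after r': (1 2 3)(4 7 5 6)
  after g': (1 4)(2 6 3)(5 7)
  after r: (1 6 2 5 4 3)

r' g' r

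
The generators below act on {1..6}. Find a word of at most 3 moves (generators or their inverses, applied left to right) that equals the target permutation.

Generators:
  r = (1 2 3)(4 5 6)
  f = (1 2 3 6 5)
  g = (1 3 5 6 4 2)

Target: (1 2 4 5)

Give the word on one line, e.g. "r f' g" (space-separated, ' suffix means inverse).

r f' g'

  after r: (1 2 3)(4 5 6)
  after f': (3 5)(4 6)
  after g': (1 2 4 5)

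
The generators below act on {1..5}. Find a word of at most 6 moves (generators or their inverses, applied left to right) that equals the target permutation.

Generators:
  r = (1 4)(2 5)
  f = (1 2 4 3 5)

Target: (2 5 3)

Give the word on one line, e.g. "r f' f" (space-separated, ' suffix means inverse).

r' f' r f

  after r': (1 4)(2 5)
  after f': (1 2 3 4 5)
  after r: (1 5 4 2 3)
  after f: (2 5 3)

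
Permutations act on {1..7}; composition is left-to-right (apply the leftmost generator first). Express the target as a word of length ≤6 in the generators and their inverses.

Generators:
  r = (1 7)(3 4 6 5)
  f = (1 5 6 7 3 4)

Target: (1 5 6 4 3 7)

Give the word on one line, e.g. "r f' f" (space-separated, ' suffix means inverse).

  after f: (1 5 6 7 3 4)
  after r: (1 3 6)(4 7)
  after f': (1 7 3 5)(4 6)
  after f': (1 6 3)(4 5)
  after r: (1 5 6 4 3 7)

f r f' f' r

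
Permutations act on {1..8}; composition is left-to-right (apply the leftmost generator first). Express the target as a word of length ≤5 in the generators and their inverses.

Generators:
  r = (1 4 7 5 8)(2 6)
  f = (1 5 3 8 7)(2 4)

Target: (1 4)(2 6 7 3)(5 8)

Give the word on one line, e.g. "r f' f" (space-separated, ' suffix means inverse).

r f' r' r' f

  after r: (1 4 7 5 8)(2 6)
  after f': (1 2 6 4 8 7)(3 5)
  after r': (1 6)(3 7 8 4 5)
  after r': (1 2 6 8)(3 4 7 5)
  after f: (1 4)(2 6 7 3)(5 8)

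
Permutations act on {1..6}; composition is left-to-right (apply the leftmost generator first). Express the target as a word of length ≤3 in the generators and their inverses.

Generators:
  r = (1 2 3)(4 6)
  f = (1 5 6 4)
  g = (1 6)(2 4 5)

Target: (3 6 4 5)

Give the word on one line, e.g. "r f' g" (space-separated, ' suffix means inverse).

  after r: (1 2 3)(4 6)
  after f': (1 2 3 4 5)
  after r': (3 6 4 5)

r f' r'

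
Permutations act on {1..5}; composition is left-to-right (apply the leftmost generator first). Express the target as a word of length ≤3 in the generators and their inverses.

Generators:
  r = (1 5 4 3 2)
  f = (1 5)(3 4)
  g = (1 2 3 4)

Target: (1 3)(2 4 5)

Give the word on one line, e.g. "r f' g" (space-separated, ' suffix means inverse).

  after r': (1 2 3 4 5)
  after g: (1 3)(2 4 5)

r' g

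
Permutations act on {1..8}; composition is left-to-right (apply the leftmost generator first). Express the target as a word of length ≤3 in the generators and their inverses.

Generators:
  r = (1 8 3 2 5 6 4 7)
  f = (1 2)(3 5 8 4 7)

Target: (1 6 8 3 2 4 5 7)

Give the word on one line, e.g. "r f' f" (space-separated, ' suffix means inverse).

  after r': (1 7 4 6 5 2 3 8)
  after f': (1 4 6 3 5)(2 7 8)
  after r': (1 6 8 3 2 4 5 7)

r' f' r'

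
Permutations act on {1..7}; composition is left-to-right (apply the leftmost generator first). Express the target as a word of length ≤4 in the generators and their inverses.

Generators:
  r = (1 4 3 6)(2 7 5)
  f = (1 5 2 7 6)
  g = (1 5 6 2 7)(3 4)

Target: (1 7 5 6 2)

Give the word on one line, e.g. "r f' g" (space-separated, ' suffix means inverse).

f' f'

  after f': (1 6 7 2 5)
  after f': (1 7 5 6 2)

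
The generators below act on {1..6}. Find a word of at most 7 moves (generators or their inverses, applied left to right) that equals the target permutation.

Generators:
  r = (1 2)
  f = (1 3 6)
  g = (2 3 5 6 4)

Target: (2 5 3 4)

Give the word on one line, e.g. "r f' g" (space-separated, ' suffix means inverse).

  after r': (1 2)
  after f: (1 2 3 6)
  after g: (1 3 4 2 5 6)
  after f: (1 6 3 4 2 5)
  after f: (2 5 3 4)

r' f g f f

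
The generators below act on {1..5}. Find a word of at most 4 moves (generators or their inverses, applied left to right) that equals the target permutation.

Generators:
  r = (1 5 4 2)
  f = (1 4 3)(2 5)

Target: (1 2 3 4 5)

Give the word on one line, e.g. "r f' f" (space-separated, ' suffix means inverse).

r f'

  after r: (1 5 4 2)
  after f': (1 2 3 4 5)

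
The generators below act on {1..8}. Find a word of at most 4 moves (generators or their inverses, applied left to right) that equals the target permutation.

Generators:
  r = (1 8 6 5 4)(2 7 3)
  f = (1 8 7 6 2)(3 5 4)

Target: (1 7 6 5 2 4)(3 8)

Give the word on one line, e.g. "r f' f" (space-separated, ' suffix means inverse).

  after r: (1 8 6 5 4)(2 7 3)
  after r: (1 6 4 8 5)(2 3 7)
  after f': (1 7 6 5 2 4)(3 8)

r r f'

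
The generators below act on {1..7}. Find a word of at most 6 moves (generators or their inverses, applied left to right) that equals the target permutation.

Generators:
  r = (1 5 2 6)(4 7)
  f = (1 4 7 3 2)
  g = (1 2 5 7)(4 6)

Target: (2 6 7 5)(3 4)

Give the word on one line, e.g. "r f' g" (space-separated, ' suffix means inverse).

r' g g f' r

  after r': (1 6 2 5)(4 7)
  after g: (1 4)(2 7 6 5)
  after g: (1 6 7 4 2)
  after f': (1 6 4 3 7)
  after r: (2 6 7 5)(3 4)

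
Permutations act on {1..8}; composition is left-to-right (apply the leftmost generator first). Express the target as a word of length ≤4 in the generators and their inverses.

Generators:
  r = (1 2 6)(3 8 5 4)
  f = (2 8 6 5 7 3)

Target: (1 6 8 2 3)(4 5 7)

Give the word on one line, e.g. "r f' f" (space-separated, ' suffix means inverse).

  after f: (2 8 6 5 7 3)
  after r': (1 6 8 2 3)(4 5 7)

f r'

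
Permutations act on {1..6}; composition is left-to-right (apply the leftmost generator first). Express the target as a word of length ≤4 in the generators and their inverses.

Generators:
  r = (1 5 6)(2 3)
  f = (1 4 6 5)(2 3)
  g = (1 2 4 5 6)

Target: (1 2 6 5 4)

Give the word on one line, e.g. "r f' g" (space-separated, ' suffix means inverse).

r' r' g' g'

  after r': (1 6 5)(2 3)
  after r': (1 5 6)
  after g': (1 4 2)
  after g': (1 2 6 5 4)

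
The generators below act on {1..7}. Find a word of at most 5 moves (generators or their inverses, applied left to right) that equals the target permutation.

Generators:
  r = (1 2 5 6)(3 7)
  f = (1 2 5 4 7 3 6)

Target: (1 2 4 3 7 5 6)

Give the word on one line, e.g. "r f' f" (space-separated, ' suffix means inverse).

  after r: (1 2 5 6)(3 7)
  after f: (1 5)(2 4 7 6)
  after r': (1 2 4 3 7 5 6)

r f r'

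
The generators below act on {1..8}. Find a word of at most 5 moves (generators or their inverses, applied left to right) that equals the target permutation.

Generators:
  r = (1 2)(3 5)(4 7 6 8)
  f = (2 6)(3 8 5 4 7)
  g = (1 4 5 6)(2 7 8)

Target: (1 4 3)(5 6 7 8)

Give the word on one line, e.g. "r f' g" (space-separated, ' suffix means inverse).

g' r g g f'

  after g': (1 6 5 4)(2 8 7)
  after r: (1 8 6 3 5 7)(2 4)
  after g: (1 2 5 8)(3 6)(4 7)
  after g: (1 7 5 2 6 3)(4 8)
  after f': (1 4 3)(5 6 7 8)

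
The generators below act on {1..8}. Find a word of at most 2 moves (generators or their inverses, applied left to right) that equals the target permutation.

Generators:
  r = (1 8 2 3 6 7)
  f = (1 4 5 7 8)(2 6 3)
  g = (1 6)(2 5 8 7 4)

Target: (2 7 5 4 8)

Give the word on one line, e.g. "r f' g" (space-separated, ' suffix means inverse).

g' g'

  after g': (1 6)(2 4 7 8 5)
  after g': (2 7 5 4 8)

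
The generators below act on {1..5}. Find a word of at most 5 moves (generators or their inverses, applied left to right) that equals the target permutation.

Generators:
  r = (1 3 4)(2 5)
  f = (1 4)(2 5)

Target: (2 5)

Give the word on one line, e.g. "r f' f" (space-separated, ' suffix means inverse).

  after f: (1 4)(2 5)
  after r': (1 3)
  after r': (2 5)(3 4)
  after r': (1 4)
  after f: (2 5)

f r' r' r' f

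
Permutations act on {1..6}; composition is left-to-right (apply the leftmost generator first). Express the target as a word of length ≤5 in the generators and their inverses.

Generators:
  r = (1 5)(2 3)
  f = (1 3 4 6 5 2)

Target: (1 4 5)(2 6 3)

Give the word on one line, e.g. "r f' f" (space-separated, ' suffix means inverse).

r f' r f'

  after r: (1 5)(2 3)
  after f': (1 6 4 3 5 2)
  after r: (1 6 4 2 5 3)
  after f': (1 4 5)(2 6 3)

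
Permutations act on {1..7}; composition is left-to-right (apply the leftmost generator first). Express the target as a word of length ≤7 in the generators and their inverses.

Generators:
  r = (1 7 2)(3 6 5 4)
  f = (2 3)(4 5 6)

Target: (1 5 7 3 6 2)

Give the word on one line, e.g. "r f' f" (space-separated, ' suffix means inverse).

  after r: (1 7 2)(3 6 5 4)
  after r: (1 2 7)(3 5)(4 6)
  after f': (1 3 4 5 2 7)
  after r': (1 4 6 3 5 7 2)
  after f: (1 5 7 3 6 2)

r r f' r' f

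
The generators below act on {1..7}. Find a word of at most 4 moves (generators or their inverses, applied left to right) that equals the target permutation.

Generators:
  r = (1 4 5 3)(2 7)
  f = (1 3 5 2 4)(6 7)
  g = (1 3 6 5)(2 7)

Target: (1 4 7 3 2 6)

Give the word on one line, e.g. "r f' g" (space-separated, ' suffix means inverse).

g f' r

  after g: (1 3 6 5)(2 7)
  after f': (2 6 3 7 5 4)
  after r: (1 4 7 3 2 6)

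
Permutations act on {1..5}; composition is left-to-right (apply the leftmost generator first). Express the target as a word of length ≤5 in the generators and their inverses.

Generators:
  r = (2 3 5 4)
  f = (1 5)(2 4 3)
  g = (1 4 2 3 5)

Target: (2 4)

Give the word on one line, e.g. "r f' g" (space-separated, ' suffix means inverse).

  after r': (2 4 5 3)
  after r': (2 5)(3 4)
  after f: (1 5 4 2)
  after f: (2 5 3)
  after r: (2 4)

r' r' f f r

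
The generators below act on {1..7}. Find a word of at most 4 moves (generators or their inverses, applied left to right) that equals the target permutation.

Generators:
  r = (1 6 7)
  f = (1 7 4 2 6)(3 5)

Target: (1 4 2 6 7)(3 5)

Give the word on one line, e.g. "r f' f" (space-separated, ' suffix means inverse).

  after r': (1 7 6)
  after f: (1 4 2 6 7)(3 5)

r' f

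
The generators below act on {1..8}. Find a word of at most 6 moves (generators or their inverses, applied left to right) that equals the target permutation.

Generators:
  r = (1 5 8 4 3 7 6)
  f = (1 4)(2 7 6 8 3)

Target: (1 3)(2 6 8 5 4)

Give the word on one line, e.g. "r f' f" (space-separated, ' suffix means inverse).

r' f' f' f'

  after r': (1 6 7 3 4 8 5)
  after f': (1 7 8 5 4 6 2 3)
  after f': (1 2 8 5)(3 4 7 6)
  after f': (1 3)(2 6 8 5 4)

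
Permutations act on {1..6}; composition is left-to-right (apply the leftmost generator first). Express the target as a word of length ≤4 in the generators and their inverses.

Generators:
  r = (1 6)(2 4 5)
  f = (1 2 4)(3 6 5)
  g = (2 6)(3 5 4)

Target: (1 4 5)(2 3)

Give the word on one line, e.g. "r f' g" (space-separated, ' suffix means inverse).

  after g: (2 6)(3 5 4)
  after r: (1 6 4 3 2)
  after r: (2 6 5)(3 4)
  after f': (1 4 5)(2 3)

g r r f'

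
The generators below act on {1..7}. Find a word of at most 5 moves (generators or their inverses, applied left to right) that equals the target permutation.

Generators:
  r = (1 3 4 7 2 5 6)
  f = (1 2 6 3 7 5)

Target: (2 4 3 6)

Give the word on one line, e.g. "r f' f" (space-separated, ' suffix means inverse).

  after f': (1 5 7 3 6 2)
  after f': (1 7 6)(2 5 3)
  after f': (1 3)(2 7)(5 6)
  after r': (2 4 3 6)

f' f' f' r'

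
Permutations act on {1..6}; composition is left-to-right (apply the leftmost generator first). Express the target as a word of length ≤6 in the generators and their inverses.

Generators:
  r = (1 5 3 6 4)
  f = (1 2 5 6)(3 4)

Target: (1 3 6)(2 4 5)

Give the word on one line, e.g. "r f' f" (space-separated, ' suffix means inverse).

r f r f

  after r: (1 5 3 6 4)
  after f: (1 6 3)(2 5 4)
  after r: (1 4 2 3 5)
  after f: (1 3 6)(2 4 5)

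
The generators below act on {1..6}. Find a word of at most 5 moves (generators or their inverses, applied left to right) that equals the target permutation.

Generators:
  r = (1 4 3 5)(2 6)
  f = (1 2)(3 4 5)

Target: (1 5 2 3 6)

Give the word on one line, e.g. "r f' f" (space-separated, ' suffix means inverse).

  after r': (1 5 3 4)(2 6)
  after r': (1 3)(4 5)
  after f: (1 4 3 2)
  after r: (1 3 6 2 4 5)
  after f': (1 5 2 3 6)

r' r' f r f'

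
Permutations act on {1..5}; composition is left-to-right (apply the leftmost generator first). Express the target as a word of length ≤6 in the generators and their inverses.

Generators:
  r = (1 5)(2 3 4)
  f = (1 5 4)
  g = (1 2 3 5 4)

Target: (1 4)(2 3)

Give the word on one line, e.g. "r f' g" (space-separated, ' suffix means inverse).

  after g: (1 2 3 5 4)
  after r': (1 4 5 3)
  after g': (1 5 2)(3 4)
  after r': (2 5 4)
  after g': (1 4)(2 3)

g r' g' r' g'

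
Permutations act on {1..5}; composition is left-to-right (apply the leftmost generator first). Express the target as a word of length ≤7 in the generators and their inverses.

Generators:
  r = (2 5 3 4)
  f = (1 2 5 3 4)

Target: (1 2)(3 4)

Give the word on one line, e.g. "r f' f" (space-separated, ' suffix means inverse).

r' f' f' r' f'

  after r': (2 4 3 5)
  after f': (1 4 5)(2 3)
  after f': (1 3)(2 5 4)
  after r': (1 5 3)
  after f': (1 2)(3 4)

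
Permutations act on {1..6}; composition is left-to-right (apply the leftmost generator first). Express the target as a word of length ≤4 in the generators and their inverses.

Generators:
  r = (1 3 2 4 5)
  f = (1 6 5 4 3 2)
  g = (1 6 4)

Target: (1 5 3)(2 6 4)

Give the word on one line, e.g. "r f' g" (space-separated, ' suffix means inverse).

  after f: (1 6 5 4 3 2)
  after f: (1 5 3)(2 6 4)

f f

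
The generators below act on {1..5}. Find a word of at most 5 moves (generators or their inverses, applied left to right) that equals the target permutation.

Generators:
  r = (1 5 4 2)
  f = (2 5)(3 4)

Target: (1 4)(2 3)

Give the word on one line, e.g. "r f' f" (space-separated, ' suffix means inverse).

  after r': (1 2 4 5)
  after f': (1 5)(2 3 4)
  after r: (1 4)(2 3)

r' f' r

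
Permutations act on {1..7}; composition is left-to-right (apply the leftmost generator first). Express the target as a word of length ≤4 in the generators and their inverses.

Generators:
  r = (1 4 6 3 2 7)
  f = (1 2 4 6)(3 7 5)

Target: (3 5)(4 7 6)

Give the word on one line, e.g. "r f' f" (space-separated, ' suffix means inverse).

r r f

  after r: (1 4 6 3 2 7)
  after r: (1 6 2)(3 7 4)
  after f: (3 5)(4 7 6)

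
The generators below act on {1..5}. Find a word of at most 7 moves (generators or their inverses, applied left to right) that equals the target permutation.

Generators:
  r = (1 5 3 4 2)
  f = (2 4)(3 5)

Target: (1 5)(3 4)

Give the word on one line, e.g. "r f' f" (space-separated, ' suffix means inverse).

r r f r f'

  after r: (1 5 3 4 2)
  after r: (1 3 2 5 4)
  after f: (1 5 2 3 4)
  after r: (1 3 2 4 5)
  after f': (1 5)(3 4)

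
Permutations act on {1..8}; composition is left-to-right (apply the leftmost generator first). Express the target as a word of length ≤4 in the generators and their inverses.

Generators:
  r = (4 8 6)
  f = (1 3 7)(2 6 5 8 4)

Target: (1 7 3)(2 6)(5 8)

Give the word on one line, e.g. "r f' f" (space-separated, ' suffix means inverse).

  after f': (1 7 3)(2 4 8 5 6)
  after r': (1 7 3)(2 6)(5 8)

f' r'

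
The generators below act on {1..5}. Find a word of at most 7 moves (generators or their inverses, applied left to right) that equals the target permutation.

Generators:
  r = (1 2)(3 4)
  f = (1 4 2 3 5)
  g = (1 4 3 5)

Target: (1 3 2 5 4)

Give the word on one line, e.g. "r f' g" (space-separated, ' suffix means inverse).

  after r: (1 2)(3 4)
  after g': (1 2 5 3)
  after f: (1 3 4 2)
  after g': (1 4 2 5 3)
  after r: (1 3 2 5 4)

r g' f g' r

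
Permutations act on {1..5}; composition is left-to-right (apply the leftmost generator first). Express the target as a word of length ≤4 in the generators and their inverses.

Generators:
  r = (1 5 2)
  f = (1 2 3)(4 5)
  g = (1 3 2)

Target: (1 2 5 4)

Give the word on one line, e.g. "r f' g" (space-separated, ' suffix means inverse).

  after g': (1 2 3)
  after f': (4 5)
  after r': (1 2 5 4)

g' f' r'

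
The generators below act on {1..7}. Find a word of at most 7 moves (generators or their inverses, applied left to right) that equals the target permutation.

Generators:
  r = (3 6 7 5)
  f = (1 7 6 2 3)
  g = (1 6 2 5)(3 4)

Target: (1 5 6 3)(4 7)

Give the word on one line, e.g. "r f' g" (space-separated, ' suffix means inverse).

  after r: (3 6 7 5)
  after g: (1 6 7)(2 5 4 3)
  after f': (1 7 3 6)(2 5 4)
  after g': (1 7 4 6 5 3)
  after r: (1 5 6 3)(4 7)

r g f' g' r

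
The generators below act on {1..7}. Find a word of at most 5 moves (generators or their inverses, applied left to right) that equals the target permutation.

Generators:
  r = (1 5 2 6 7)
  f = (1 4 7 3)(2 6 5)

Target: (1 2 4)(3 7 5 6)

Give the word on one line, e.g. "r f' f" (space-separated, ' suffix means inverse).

r f' f' r' f

  after r: (1 5 2 6 7)
  after f': (1 6 4)(3 7)
  after f': (1 2 5 6)(3 4)
  after r': (1 5 2)(3 4)(6 7)
  after f: (1 2 4)(3 7 5 6)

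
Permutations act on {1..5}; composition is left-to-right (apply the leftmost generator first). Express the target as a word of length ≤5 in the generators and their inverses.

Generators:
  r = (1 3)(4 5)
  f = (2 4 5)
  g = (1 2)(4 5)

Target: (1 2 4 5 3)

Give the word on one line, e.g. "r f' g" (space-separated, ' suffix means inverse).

f g r'

  after f: (2 4 5)
  after g: (1 2 5)
  after r': (1 2 4 5 3)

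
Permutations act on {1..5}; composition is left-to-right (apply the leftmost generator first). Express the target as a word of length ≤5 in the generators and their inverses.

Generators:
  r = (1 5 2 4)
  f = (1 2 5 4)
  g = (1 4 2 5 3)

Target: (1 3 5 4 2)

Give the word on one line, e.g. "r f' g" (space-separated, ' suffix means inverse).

g' f' r'

  after g': (1 3 5 2 4)
  after f': (1 3 2 5)
  after r': (1 3 5 4 2)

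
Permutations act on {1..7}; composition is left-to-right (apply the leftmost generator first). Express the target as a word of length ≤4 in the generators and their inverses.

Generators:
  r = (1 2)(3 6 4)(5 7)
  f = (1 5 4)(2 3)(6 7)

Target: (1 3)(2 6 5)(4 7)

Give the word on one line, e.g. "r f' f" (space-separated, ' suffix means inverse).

  after f': (1 4 5)(2 3)(6 7)
  after r: (1 3)(2 6 5)(4 7)

f' r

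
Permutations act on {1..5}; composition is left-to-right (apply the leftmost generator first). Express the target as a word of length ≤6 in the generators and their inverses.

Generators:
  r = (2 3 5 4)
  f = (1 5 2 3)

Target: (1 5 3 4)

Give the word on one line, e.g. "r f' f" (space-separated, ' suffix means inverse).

  after f': (1 3 2 5)
  after f': (1 2)(3 5)
  after r: (1 3 4 2)
  after f: (2 5)(3 4)
  after f: (1 5 3 4)

f' f' r f f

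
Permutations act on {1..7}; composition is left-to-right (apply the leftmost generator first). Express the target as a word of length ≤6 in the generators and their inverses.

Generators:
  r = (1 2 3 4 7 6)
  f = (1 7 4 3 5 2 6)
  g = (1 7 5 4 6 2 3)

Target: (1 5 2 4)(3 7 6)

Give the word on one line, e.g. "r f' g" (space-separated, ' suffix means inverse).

  after r: (1 2 3 4 7 6)
  after g': (1 6 3 5 7 4)
  after r': (1 7 3 5 4 6 2)
  after r': (1 4 7 2 6)(3 5)
  after g': (1 5 2 4)(3 7 6)

r g' r' r' g'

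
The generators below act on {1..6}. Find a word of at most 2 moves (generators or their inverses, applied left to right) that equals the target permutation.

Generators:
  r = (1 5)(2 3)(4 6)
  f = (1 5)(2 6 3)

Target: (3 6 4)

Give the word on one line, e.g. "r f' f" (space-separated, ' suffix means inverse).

r' f

  after r': (1 5)(2 3)(4 6)
  after f: (3 6 4)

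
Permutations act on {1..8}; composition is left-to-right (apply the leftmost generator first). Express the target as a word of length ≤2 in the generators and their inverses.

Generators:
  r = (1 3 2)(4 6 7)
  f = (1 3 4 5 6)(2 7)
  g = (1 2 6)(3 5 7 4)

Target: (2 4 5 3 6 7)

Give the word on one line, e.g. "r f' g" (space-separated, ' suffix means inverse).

r' g'

  after r': (1 2 3)(4 7 6)
  after g': (2 4 5 3 6 7)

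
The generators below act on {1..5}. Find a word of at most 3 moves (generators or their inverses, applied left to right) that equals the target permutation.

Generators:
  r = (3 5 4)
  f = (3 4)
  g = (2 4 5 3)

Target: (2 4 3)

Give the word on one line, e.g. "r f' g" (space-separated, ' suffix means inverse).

f g' r'

  after f: (3 4)
  after g': (2 3)(4 5)
  after r': (2 4 3)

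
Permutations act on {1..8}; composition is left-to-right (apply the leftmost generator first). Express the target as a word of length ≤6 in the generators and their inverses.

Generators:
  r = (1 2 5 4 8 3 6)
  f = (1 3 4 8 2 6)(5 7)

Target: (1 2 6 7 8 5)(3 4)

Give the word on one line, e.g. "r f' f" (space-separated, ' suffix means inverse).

r' r' f' r' f'

  after r': (1 6 3 8 4 5 2)
  after r': (1 3 4 2 6 8 5)
  after f': (4 8 7 5 6)
  after r': (1 6 5 3 8 7 2)
  after f': (1 2 6 7 8 5)(3 4)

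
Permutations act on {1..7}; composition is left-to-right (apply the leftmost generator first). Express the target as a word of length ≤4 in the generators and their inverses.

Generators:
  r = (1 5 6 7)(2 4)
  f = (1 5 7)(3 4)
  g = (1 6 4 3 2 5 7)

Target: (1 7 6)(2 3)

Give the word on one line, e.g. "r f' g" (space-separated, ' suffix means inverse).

  after g': (1 7 5 2 3 4 6)
  after f': (1 5 2 4 6 7)
  after g: (1 7 6)(2 3)

g' f' g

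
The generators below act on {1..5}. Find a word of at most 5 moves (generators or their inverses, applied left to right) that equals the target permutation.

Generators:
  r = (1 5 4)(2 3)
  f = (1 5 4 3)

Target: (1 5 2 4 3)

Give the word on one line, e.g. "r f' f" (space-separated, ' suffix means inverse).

  after r': (1 4 5)(2 3)
  after f': (1 5 3 2 4)
  after r': (2 5)
  after f: (1 5 2 4 3)

r' f' r' f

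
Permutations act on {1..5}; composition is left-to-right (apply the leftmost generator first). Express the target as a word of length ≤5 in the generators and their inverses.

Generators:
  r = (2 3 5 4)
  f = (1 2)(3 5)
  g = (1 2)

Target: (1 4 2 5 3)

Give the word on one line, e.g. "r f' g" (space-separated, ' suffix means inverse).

  after r': (2 4 5 3)
  after f: (1 2 4 3)
  after r': (1 4 2 5 3)

r' f r'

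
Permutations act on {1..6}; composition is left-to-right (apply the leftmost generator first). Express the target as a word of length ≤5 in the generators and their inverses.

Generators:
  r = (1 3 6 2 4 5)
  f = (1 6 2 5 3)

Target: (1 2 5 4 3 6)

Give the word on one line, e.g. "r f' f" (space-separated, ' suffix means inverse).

f r r f r'

  after f: (1 6 2 5 3)
  after r: (1 2)(4 5 6)
  after r: (1 4)(2 3 6 5)
  after f: (1 4 6 3 2)
  after r': (1 2 5 4 3 6)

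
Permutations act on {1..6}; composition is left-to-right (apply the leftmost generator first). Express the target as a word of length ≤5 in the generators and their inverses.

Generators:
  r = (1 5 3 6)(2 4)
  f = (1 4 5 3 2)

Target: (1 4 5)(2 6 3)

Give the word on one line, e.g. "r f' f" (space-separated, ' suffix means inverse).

  after r': (1 6 3 5)(2 4)
  after f: (1 6 2 5 4)
  after r': (1 3 5 2)(4 6)
  after r': (1 5 4 3)(2 6)
  after f': (1 4 5)(2 6 3)

r' f r' r' f'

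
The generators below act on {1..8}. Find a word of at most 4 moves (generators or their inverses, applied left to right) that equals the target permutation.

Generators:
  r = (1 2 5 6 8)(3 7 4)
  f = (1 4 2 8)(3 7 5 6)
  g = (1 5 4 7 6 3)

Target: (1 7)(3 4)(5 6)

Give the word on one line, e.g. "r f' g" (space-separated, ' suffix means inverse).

  after g: (1 5 4 7 6 3)
  after g: (1 4 6)(3 5 7)
  after g: (1 7)(3 4)(5 6)

g g g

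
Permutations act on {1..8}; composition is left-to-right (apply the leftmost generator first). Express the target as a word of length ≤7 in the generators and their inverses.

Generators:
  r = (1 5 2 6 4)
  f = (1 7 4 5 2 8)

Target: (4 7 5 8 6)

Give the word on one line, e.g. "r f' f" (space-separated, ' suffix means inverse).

  after f: (1 7 4 5 2 8)
  after r: (1 7)(2 8 5 6 4)
  after r: (1 7 5 4 6)(2 8)
  after r: (1 7 2 8 6 5)
  after f': (4 7 5 8 6)

f r r r f'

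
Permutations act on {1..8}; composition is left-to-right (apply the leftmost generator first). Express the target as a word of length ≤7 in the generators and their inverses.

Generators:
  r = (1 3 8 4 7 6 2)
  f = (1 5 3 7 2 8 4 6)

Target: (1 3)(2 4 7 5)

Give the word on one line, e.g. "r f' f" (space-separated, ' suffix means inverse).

r f f r r

  after r: (1 3 8 4 7 6 2)
  after f: (1 7)(2 5 3 4)(6 8)
  after f: (1 2 3 6 4 8)(5 7)
  after r: (2 8 3)(5 6 7)
  after r: (1 3)(2 4 7 5)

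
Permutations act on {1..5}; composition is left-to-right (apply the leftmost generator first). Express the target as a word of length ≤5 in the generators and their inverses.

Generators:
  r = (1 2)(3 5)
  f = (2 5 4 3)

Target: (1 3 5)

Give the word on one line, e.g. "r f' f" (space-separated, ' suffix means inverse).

f' r f'

  after f': (2 3 4 5)
  after r: (1 2 5)(3 4)
  after f': (1 3 5)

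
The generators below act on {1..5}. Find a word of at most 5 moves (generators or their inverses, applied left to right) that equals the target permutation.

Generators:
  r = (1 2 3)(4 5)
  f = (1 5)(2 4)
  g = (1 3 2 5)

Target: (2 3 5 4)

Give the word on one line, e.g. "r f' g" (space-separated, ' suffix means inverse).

  after g': (1 5 2 3)
  after f: (2 3 5 4)
  after f: (1 5 2 3)
  after f: (2 3 5 4)

g' f f f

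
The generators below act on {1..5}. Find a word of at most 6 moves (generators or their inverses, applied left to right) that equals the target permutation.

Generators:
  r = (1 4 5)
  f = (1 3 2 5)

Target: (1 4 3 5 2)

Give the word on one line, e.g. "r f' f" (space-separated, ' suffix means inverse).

r' r' f f

  after r': (1 5 4)
  after r': (1 4 5)
  after f: (1 4)(2 5 3)
  after f: (1 4 3 5 2)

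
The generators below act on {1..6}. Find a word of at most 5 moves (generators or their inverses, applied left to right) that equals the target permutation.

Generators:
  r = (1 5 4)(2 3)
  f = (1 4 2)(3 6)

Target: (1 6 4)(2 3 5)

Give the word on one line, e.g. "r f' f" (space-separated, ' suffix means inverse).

r' f r f'

  after r': (1 4 5)(2 3)
  after f: (1 2 6 3)(4 5)
  after r: (1 3 5)(2 6)
  after f': (1 6 4)(2 3 5)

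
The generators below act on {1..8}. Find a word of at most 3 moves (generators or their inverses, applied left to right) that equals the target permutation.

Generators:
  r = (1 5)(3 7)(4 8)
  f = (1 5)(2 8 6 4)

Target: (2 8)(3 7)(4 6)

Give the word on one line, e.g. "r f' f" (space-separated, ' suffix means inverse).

  after f': (1 5)(2 4 6 8)
  after r': (2 8)(3 7)(4 6)

f' r'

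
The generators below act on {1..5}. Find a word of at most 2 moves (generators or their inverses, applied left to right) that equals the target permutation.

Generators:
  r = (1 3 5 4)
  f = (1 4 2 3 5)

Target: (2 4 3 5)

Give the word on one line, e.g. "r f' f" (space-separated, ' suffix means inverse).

r' f'

  after r': (1 4 5 3)
  after f': (2 4 3 5)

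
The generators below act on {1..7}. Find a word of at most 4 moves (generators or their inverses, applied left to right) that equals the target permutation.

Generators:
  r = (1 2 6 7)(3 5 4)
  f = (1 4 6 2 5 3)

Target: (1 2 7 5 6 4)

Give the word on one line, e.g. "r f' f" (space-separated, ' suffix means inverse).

r' r' f

  after r': (1 7 6 2)(3 4 5)
  after r': (1 6)(2 7)(3 5 4)
  after f: (1 2 7 5 6 4)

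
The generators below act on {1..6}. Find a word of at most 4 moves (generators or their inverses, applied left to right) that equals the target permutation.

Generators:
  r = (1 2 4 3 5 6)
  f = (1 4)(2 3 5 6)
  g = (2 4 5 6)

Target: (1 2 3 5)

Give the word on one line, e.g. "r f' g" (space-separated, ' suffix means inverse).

r g r'

  after r: (1 2 4 3 5 6)
  after g: (1 4 3 6)(2 5)
  after r': (1 2 3 5)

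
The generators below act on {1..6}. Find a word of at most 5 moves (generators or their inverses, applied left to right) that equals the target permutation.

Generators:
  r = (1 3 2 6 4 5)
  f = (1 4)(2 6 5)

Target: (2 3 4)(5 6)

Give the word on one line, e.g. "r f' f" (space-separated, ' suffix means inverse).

r f' r'

  after r: (1 3 2 6 4 5)
  after f': (1 3 5 4 6)
  after r': (2 3 4)(5 6)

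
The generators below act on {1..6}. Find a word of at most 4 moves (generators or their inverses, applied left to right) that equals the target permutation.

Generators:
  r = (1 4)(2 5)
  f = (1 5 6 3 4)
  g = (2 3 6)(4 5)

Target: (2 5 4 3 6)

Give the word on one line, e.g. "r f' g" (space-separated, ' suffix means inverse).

  after f': (1 4 3 6 5)
  after r: (2 5 4 3 6)

f' r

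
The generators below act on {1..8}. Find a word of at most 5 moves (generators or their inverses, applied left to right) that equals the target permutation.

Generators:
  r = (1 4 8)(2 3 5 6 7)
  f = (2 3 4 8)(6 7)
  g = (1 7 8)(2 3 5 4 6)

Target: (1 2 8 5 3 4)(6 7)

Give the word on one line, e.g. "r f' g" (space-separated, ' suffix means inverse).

  after g': (1 8 7)(2 6 4 5 3)
  after g': (1 7 8)(2 4 3 6 5)
  after r: (1 2 8 4 5 3 7)
  after g: (1 3 8 6 2)
  after r': (1 2 8 5 3 4)(6 7)

g' g' r g r'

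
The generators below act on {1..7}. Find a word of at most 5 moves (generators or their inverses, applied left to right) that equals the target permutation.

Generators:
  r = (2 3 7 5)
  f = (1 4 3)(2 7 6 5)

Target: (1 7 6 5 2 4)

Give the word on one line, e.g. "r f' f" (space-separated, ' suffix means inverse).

r f' r

  after r: (2 3 7 5)
  after f': (1 3 2 4)(6 7)
  after r: (1 7 6 5 2 4)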